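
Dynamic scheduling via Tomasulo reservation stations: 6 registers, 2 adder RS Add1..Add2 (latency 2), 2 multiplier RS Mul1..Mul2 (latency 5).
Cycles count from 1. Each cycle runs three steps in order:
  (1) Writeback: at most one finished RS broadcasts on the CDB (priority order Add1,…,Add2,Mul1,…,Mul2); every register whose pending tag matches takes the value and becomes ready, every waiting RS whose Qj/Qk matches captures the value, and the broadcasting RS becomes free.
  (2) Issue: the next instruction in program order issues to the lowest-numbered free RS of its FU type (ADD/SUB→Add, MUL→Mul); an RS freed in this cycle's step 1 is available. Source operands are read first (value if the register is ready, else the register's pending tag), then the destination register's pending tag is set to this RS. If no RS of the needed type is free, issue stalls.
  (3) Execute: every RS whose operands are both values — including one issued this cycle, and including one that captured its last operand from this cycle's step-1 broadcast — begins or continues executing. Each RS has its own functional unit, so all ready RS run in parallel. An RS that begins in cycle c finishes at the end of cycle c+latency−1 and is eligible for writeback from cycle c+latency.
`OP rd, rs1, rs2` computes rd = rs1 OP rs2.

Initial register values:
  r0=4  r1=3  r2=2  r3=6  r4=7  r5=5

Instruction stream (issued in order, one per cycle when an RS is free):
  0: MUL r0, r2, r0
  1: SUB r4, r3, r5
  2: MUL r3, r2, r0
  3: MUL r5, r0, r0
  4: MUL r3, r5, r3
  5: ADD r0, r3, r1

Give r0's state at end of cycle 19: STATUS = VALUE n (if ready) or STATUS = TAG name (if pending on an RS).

c1: issue MUL r0<-Mul1 | r0:Mul1,r1:3,r2:2,r3:6,r4:7,r5:5
c2: issue SUB r4<-Add1 | r0:Mul1,r1:3,r2:2,r3:6,r4:Add1,r5:5
c3: issue MUL r3<-Mul2 | r0:Mul1,r1:3,r2:2,r3:Mul2,r4:Add1,r5:5
c4: CDB Add1=1; stall | r0:Mul1,r1:3,r2:2,r3:Mul2,r4:1,r5:5
c5: stall | r0:Mul1,r1:3,r2:2,r3:Mul2,r4:1,r5:5
c6: CDB Mul1=8; issue MUL r5<-Mul1 | r0:8,r1:3,r2:2,r3:Mul2,r4:1,r5:Mul1
c7: stall | r0:8,r1:3,r2:2,r3:Mul2,r4:1,r5:Mul1
c8: stall | r0:8,r1:3,r2:2,r3:Mul2,r4:1,r5:Mul1
c9: stall | r0:8,r1:3,r2:2,r3:Mul2,r4:1,r5:Mul1
c10: stall | r0:8,r1:3,r2:2,r3:Mul2,r4:1,r5:Mul1
c11: CDB Mul1=64; issue MUL r3<-Mul1 | r0:8,r1:3,r2:2,r3:Mul1,r4:1,r5:64
c12: CDB Mul2=16; issue ADD r0<-Add1 | r0:Add1,r1:3,r2:2,r3:Mul1,r4:1,r5:64
c13: - | r0:Add1,r1:3,r2:2,r3:Mul1,r4:1,r5:64
c14: - | r0:Add1,r1:3,r2:2,r3:Mul1,r4:1,r5:64
c15: - | r0:Add1,r1:3,r2:2,r3:Mul1,r4:1,r5:64
c16: - | r0:Add1,r1:3,r2:2,r3:Mul1,r4:1,r5:64
c17: CDB Mul1=1024 | r0:Add1,r1:3,r2:2,r3:1024,r4:1,r5:64
c18: - | r0:Add1,r1:3,r2:2,r3:1024,r4:1,r5:64
c19: CDB Add1=1027 | r0:1027,r1:3,r2:2,r3:1024,r4:1,r5:64

STATUS = VALUE 1027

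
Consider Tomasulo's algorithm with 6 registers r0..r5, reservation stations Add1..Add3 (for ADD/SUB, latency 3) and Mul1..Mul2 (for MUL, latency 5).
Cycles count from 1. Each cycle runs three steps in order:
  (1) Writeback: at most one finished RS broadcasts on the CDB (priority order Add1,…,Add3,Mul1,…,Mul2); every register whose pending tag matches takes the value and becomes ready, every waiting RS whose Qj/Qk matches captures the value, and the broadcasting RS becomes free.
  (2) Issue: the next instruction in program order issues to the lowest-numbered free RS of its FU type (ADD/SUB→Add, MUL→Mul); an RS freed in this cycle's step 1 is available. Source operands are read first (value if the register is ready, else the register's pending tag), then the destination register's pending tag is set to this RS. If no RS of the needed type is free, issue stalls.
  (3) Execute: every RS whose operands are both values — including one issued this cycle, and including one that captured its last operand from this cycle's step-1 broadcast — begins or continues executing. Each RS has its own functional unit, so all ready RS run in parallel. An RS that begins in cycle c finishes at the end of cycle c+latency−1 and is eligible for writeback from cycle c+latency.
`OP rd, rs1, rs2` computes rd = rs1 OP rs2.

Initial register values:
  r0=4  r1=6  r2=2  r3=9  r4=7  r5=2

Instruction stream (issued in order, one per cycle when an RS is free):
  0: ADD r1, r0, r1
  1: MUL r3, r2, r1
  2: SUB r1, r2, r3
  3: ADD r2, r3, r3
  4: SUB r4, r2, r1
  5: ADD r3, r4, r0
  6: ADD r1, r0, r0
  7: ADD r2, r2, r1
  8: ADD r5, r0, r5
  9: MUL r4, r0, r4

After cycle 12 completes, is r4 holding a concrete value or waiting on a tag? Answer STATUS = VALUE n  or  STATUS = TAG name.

cycle 1: issue ADD r1<-Add1 // r0:4,r1:Add1,r2:2,r3:9,r4:7,r5:2
cycle 2: issue MUL r3<-Mul1 // r0:4,r1:Add1,r2:2,r3:Mul1,r4:7,r5:2
cycle 3: issue SUB r1<-Add2 // r0:4,r1:Add2,r2:2,r3:Mul1,r4:7,r5:2
cycle 4: CDB Add1=10; issue ADD r2<-Add1 // r0:4,r1:Add2,r2:Add1,r3:Mul1,r4:7,r5:2
cycle 5: issue SUB r4<-Add3 // r0:4,r1:Add2,r2:Add1,r3:Mul1,r4:Add3,r5:2
cycle 6: stall // r0:4,r1:Add2,r2:Add1,r3:Mul1,r4:Add3,r5:2
cycle 7: stall // r0:4,r1:Add2,r2:Add1,r3:Mul1,r4:Add3,r5:2
cycle 8: stall // r0:4,r1:Add2,r2:Add1,r3:Mul1,r4:Add3,r5:2
cycle 9: CDB Mul1=20; stall // r0:4,r1:Add2,r2:Add1,r3:20,r4:Add3,r5:2
cycle 10: stall // r0:4,r1:Add2,r2:Add1,r3:20,r4:Add3,r5:2
cycle 11: stall // r0:4,r1:Add2,r2:Add1,r3:20,r4:Add3,r5:2
cycle 12: CDB Add1=40; issue ADD r3<-Add1 // r0:4,r1:Add2,r2:40,r3:Add1,r4:Add3,r5:2

STATUS = TAG Add3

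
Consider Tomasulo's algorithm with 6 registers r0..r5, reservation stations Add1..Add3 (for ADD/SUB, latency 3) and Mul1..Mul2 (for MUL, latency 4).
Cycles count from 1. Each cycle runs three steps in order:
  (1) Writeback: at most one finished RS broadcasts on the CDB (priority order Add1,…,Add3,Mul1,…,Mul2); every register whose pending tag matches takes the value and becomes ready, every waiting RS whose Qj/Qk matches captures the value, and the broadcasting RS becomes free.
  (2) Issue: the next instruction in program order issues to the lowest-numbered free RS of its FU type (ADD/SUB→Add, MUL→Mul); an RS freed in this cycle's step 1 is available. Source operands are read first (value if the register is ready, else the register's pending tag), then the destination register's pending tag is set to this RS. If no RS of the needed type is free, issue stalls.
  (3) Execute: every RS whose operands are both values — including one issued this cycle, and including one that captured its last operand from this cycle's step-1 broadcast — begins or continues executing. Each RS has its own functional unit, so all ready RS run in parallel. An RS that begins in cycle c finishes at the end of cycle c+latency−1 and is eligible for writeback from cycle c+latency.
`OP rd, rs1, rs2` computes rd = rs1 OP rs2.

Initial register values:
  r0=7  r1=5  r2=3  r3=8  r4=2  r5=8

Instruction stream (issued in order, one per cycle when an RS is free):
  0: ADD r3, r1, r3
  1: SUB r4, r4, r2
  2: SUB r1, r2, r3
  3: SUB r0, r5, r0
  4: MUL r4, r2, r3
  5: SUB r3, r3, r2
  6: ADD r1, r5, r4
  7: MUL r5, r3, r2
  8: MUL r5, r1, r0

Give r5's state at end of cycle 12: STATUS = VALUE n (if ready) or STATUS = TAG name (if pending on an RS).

STATUS = TAG Mul1

cycle 1: issue ADD r3<-Add1 // r0:7,r1:5,r2:3,r3:Add1,r4:2,r5:8
cycle 2: issue SUB r4<-Add2 // r0:7,r1:5,r2:3,r3:Add1,r4:Add2,r5:8
cycle 3: issue SUB r1<-Add3 // r0:7,r1:Add3,r2:3,r3:Add1,r4:Add2,r5:8
cycle 4: CDB Add1=13; issue SUB r0<-Add1 // r0:Add1,r1:Add3,r2:3,r3:13,r4:Add2,r5:8
cycle 5: CDB Add2=-1; issue MUL r4<-Mul1 // r0:Add1,r1:Add3,r2:3,r3:13,r4:Mul1,r5:8
cycle 6: issue SUB r3<-Add2 // r0:Add1,r1:Add3,r2:3,r3:Add2,r4:Mul1,r5:8
cycle 7: CDB Add1=1; issue ADD r1<-Add1 // r0:1,r1:Add1,r2:3,r3:Add2,r4:Mul1,r5:8
cycle 8: CDB Add3=-10; issue MUL r5<-Mul2 // r0:1,r1:Add1,r2:3,r3:Add2,r4:Mul1,r5:Mul2
cycle 9: CDB Add2=10; stall // r0:1,r1:Add1,r2:3,r3:10,r4:Mul1,r5:Mul2
cycle 10: CDB Mul1=39; issue MUL r5<-Mul1 // r0:1,r1:Add1,r2:3,r3:10,r4:39,r5:Mul1
cycle 11: - // r0:1,r1:Add1,r2:3,r3:10,r4:39,r5:Mul1
cycle 12: - // r0:1,r1:Add1,r2:3,r3:10,r4:39,r5:Mul1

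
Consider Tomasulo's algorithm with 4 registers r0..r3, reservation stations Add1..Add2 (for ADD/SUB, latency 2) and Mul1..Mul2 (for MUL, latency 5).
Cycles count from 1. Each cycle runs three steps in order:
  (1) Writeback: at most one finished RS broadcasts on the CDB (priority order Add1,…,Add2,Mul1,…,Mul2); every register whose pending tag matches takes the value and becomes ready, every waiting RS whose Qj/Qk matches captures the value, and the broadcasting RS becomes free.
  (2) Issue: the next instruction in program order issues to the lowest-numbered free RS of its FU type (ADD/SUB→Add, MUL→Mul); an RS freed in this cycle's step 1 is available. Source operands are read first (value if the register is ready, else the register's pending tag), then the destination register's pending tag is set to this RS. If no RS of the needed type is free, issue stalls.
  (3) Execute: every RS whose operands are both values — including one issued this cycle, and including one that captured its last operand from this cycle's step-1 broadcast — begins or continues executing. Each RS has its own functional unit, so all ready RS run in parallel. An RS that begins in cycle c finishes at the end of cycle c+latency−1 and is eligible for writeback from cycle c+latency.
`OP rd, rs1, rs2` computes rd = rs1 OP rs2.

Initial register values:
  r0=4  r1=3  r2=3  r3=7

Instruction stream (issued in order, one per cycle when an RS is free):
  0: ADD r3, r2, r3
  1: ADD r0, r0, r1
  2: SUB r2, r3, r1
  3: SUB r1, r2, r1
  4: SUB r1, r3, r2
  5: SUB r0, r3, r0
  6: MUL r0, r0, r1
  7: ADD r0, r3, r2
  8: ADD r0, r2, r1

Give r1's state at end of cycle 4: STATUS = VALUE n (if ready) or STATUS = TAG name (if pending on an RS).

  c1: issue ADD r3<-Add1  regs: r0:4,r1:3,r2:3,r3:Add1
  c2: issue ADD r0<-Add2  regs: r0:Add2,r1:3,r2:3,r3:Add1
  c3: CDB Add1=10; issue SUB r2<-Add1  regs: r0:Add2,r1:3,r2:Add1,r3:10
  c4: CDB Add2=7; issue SUB r1<-Add2  regs: r0:7,r1:Add2,r2:Add1,r3:10

STATUS = TAG Add2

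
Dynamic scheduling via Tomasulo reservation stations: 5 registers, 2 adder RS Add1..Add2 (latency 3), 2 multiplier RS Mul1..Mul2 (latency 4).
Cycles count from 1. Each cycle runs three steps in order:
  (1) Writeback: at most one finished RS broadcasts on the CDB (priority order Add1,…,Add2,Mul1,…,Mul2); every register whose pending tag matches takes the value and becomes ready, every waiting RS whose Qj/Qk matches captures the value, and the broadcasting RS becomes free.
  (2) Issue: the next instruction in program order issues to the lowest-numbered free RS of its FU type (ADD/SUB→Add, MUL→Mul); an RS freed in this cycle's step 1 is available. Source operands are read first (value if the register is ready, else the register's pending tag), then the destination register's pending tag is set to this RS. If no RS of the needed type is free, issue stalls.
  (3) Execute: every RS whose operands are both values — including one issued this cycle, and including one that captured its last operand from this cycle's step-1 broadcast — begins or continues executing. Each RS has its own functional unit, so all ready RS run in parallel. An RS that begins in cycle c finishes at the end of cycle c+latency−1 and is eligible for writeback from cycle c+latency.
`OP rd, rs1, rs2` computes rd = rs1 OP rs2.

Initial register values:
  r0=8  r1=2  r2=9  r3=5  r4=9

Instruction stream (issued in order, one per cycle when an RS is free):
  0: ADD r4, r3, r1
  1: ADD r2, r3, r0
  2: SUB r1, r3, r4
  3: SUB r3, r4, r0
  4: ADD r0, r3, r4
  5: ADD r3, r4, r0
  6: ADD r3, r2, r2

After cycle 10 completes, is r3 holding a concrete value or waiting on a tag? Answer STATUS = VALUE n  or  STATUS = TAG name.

STATUS = TAG Add2

  c1: issue ADD r4<-Add1  regs: r0:8,r1:2,r2:9,r3:5,r4:Add1
  c2: issue ADD r2<-Add2  regs: r0:8,r1:2,r2:Add2,r3:5,r4:Add1
  c3: stall  regs: r0:8,r1:2,r2:Add2,r3:5,r4:Add1
  c4: CDB Add1=7; issue SUB r1<-Add1  regs: r0:8,r1:Add1,r2:Add2,r3:5,r4:7
  c5: CDB Add2=13; issue SUB r3<-Add2  regs: r0:8,r1:Add1,r2:13,r3:Add2,r4:7
  c6: stall  regs: r0:8,r1:Add1,r2:13,r3:Add2,r4:7
  c7: CDB Add1=-2; issue ADD r0<-Add1  regs: r0:Add1,r1:-2,r2:13,r3:Add2,r4:7
  c8: CDB Add2=-1; issue ADD r3<-Add2  regs: r0:Add1,r1:-2,r2:13,r3:Add2,r4:7
  c9: stall  regs: r0:Add1,r1:-2,r2:13,r3:Add2,r4:7
  c10: stall  regs: r0:Add1,r1:-2,r2:13,r3:Add2,r4:7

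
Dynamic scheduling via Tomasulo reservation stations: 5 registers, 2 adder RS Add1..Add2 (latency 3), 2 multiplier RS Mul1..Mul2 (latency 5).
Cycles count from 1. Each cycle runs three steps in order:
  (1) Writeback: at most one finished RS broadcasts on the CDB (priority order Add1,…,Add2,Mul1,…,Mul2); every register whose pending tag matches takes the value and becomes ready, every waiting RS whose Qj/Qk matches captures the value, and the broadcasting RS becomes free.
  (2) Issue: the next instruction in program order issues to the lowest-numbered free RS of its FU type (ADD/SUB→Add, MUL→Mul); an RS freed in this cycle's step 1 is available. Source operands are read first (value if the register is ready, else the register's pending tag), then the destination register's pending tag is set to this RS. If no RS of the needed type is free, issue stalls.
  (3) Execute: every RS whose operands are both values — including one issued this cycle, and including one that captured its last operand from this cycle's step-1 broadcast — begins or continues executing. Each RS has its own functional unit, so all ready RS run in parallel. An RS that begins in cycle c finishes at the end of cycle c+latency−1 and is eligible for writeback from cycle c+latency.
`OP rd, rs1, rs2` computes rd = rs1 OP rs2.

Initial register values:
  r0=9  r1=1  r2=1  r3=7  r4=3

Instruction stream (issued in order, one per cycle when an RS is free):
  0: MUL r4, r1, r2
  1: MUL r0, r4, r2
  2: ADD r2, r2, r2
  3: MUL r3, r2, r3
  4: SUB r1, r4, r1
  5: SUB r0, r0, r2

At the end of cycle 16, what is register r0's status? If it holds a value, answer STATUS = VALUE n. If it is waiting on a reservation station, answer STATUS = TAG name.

  c1: issue MUL r4<-Mul1  regs: r0:9,r1:1,r2:1,r3:7,r4:Mul1
  c2: issue MUL r0<-Mul2  regs: r0:Mul2,r1:1,r2:1,r3:7,r4:Mul1
  c3: issue ADD r2<-Add1  regs: r0:Mul2,r1:1,r2:Add1,r3:7,r4:Mul1
  c4: stall  regs: r0:Mul2,r1:1,r2:Add1,r3:7,r4:Mul1
  c5: stall  regs: r0:Mul2,r1:1,r2:Add1,r3:7,r4:Mul1
  c6: CDB Add1=2; stall  regs: r0:Mul2,r1:1,r2:2,r3:7,r4:Mul1
  c7: CDB Mul1=1; issue MUL r3<-Mul1  regs: r0:Mul2,r1:1,r2:2,r3:Mul1,r4:1
  c8: issue SUB r1<-Add1  regs: r0:Mul2,r1:Add1,r2:2,r3:Mul1,r4:1
  c9: issue SUB r0<-Add2  regs: r0:Add2,r1:Add1,r2:2,r3:Mul1,r4:1
  c10: -  regs: r0:Add2,r1:Add1,r2:2,r3:Mul1,r4:1
  c11: CDB Add1=0  regs: r0:Add2,r1:0,r2:2,r3:Mul1,r4:1
  c12: CDB Mul1=14  regs: r0:Add2,r1:0,r2:2,r3:14,r4:1
  c13: CDB Mul2=1  regs: r0:Add2,r1:0,r2:2,r3:14,r4:1
  c14: -  regs: r0:Add2,r1:0,r2:2,r3:14,r4:1
  c15: -  regs: r0:Add2,r1:0,r2:2,r3:14,r4:1
  c16: CDB Add2=-1  regs: r0:-1,r1:0,r2:2,r3:14,r4:1

STATUS = VALUE -1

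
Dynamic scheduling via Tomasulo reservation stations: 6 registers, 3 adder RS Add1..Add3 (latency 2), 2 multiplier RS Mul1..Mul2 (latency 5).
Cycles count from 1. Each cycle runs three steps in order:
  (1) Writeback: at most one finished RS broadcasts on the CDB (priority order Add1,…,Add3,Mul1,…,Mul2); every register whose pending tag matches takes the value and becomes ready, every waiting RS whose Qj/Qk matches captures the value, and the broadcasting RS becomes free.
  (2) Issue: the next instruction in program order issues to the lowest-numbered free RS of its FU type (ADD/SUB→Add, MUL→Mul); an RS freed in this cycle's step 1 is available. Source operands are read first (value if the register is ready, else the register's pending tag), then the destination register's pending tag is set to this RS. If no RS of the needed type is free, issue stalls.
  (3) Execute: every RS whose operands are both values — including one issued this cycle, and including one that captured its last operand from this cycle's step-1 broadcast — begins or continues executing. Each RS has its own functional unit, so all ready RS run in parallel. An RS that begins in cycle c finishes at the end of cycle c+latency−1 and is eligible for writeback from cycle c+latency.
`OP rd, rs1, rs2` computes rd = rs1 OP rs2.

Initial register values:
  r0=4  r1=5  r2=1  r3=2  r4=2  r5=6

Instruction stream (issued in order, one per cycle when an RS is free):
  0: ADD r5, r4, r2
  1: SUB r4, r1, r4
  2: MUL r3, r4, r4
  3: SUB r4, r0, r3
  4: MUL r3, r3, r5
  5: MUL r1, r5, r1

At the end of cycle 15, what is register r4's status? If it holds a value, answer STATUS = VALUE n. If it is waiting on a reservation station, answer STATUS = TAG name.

cycle 1: issue ADD r5<-Add1 // r0:4,r1:5,r2:1,r3:2,r4:2,r5:Add1
cycle 2: issue SUB r4<-Add2 // r0:4,r1:5,r2:1,r3:2,r4:Add2,r5:Add1
cycle 3: CDB Add1=3; issue MUL r3<-Mul1 // r0:4,r1:5,r2:1,r3:Mul1,r4:Add2,r5:3
cycle 4: CDB Add2=3; issue SUB r4<-Add1 // r0:4,r1:5,r2:1,r3:Mul1,r4:Add1,r5:3
cycle 5: issue MUL r3<-Mul2 // r0:4,r1:5,r2:1,r3:Mul2,r4:Add1,r5:3
cycle 6: stall // r0:4,r1:5,r2:1,r3:Mul2,r4:Add1,r5:3
cycle 7: stall // r0:4,r1:5,r2:1,r3:Mul2,r4:Add1,r5:3
cycle 8: stall // r0:4,r1:5,r2:1,r3:Mul2,r4:Add1,r5:3
cycle 9: CDB Mul1=9; issue MUL r1<-Mul1 // r0:4,r1:Mul1,r2:1,r3:Mul2,r4:Add1,r5:3
cycle 10: - // r0:4,r1:Mul1,r2:1,r3:Mul2,r4:Add1,r5:3
cycle 11: CDB Add1=-5 // r0:4,r1:Mul1,r2:1,r3:Mul2,r4:-5,r5:3
cycle 12: - // r0:4,r1:Mul1,r2:1,r3:Mul2,r4:-5,r5:3
cycle 13: - // r0:4,r1:Mul1,r2:1,r3:Mul2,r4:-5,r5:3
cycle 14: CDB Mul1=15 // r0:4,r1:15,r2:1,r3:Mul2,r4:-5,r5:3
cycle 15: CDB Mul2=27 // r0:4,r1:15,r2:1,r3:27,r4:-5,r5:3

STATUS = VALUE -5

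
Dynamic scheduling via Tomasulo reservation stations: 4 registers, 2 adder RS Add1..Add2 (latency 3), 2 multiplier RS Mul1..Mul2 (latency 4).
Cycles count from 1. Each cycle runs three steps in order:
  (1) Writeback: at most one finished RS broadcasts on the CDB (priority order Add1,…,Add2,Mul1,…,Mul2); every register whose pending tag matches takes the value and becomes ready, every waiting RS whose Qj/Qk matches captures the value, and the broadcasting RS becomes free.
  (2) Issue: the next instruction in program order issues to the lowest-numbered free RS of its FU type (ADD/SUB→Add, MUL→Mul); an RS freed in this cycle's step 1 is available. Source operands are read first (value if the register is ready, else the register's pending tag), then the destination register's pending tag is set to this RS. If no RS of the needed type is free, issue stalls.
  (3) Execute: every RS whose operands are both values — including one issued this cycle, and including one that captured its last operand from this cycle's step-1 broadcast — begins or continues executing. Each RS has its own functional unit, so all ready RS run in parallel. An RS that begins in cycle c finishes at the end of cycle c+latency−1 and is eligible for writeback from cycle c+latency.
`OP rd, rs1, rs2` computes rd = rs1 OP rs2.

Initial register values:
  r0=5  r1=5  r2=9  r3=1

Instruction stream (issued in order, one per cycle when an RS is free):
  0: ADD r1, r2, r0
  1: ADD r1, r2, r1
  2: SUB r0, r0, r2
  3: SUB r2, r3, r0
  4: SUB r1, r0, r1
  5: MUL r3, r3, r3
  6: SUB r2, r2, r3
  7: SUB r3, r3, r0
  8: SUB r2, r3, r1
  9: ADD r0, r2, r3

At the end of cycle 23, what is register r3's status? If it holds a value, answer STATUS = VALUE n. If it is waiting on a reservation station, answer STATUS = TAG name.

cycle 1: issue ADD r1<-Add1 // r0:5,r1:Add1,r2:9,r3:1
cycle 2: issue ADD r1<-Add2 // r0:5,r1:Add2,r2:9,r3:1
cycle 3: stall // r0:5,r1:Add2,r2:9,r3:1
cycle 4: CDB Add1=14; issue SUB r0<-Add1 // r0:Add1,r1:Add2,r2:9,r3:1
cycle 5: stall // r0:Add1,r1:Add2,r2:9,r3:1
cycle 6: stall // r0:Add1,r1:Add2,r2:9,r3:1
cycle 7: CDB Add1=-4; issue SUB r2<-Add1 // r0:-4,r1:Add2,r2:Add1,r3:1
cycle 8: CDB Add2=23; issue SUB r1<-Add2 // r0:-4,r1:Add2,r2:Add1,r3:1
cycle 9: issue MUL r3<-Mul1 // r0:-4,r1:Add2,r2:Add1,r3:Mul1
cycle 10: CDB Add1=5; issue SUB r2<-Add1 // r0:-4,r1:Add2,r2:Add1,r3:Mul1
cycle 11: CDB Add2=-27; issue SUB r3<-Add2 // r0:-4,r1:-27,r2:Add1,r3:Add2
cycle 12: stall // r0:-4,r1:-27,r2:Add1,r3:Add2
cycle 13: CDB Mul1=1; stall // r0:-4,r1:-27,r2:Add1,r3:Add2
cycle 14: stall // r0:-4,r1:-27,r2:Add1,r3:Add2
cycle 15: stall // r0:-4,r1:-27,r2:Add1,r3:Add2
cycle 16: CDB Add1=4; issue SUB r2<-Add1 // r0:-4,r1:-27,r2:Add1,r3:Add2
cycle 17: CDB Add2=5; issue ADD r0<-Add2 // r0:Add2,r1:-27,r2:Add1,r3:5
cycle 18: - // r0:Add2,r1:-27,r2:Add1,r3:5
cycle 19: - // r0:Add2,r1:-27,r2:Add1,r3:5
cycle 20: CDB Add1=32 // r0:Add2,r1:-27,r2:32,r3:5
cycle 21: - // r0:Add2,r1:-27,r2:32,r3:5
cycle 22: - // r0:Add2,r1:-27,r2:32,r3:5
cycle 23: CDB Add2=37 // r0:37,r1:-27,r2:32,r3:5

STATUS = VALUE 5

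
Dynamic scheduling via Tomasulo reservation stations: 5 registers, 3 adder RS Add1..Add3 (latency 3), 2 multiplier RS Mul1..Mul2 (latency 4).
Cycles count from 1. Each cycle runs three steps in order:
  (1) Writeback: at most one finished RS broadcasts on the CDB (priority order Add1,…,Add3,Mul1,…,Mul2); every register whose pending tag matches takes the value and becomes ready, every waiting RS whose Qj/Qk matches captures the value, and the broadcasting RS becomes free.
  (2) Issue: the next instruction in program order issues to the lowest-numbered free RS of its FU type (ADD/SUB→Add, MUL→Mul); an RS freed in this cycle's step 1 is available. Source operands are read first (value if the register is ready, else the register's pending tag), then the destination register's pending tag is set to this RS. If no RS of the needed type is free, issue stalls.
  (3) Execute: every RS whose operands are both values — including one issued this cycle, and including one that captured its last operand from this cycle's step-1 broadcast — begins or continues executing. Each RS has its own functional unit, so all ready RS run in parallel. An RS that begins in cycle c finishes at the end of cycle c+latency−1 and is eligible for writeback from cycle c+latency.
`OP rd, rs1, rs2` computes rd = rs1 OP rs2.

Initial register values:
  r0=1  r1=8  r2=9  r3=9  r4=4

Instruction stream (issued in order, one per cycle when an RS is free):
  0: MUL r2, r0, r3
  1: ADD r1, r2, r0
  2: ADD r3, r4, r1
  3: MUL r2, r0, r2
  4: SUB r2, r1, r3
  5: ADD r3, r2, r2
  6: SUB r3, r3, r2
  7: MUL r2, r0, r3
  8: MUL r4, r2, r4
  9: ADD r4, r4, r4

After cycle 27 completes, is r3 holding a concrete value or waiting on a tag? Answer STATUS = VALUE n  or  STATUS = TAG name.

STATUS = VALUE -4

cycle 1: issue MUL r2<-Mul1 // r0:1,r1:8,r2:Mul1,r3:9,r4:4
cycle 2: issue ADD r1<-Add1 // r0:1,r1:Add1,r2:Mul1,r3:9,r4:4
cycle 3: issue ADD r3<-Add2 // r0:1,r1:Add1,r2:Mul1,r3:Add2,r4:4
cycle 4: issue MUL r2<-Mul2 // r0:1,r1:Add1,r2:Mul2,r3:Add2,r4:4
cycle 5: CDB Mul1=9; issue SUB r2<-Add3 // r0:1,r1:Add1,r2:Add3,r3:Add2,r4:4
cycle 6: stall // r0:1,r1:Add1,r2:Add3,r3:Add2,r4:4
cycle 7: stall // r0:1,r1:Add1,r2:Add3,r3:Add2,r4:4
cycle 8: CDB Add1=10; issue ADD r3<-Add1 // r0:1,r1:10,r2:Add3,r3:Add1,r4:4
cycle 9: CDB Mul2=9; stall // r0:1,r1:10,r2:Add3,r3:Add1,r4:4
cycle 10: stall // r0:1,r1:10,r2:Add3,r3:Add1,r4:4
cycle 11: CDB Add2=14; issue SUB r3<-Add2 // r0:1,r1:10,r2:Add3,r3:Add2,r4:4
cycle 12: issue MUL r2<-Mul1 // r0:1,r1:10,r2:Mul1,r3:Add2,r4:4
cycle 13: issue MUL r4<-Mul2 // r0:1,r1:10,r2:Mul1,r3:Add2,r4:Mul2
cycle 14: CDB Add3=-4; issue ADD r4<-Add3 // r0:1,r1:10,r2:Mul1,r3:Add2,r4:Add3
cycle 15: - // r0:1,r1:10,r2:Mul1,r3:Add2,r4:Add3
cycle 16: - // r0:1,r1:10,r2:Mul1,r3:Add2,r4:Add3
cycle 17: CDB Add1=-8 // r0:1,r1:10,r2:Mul1,r3:Add2,r4:Add3
cycle 18: - // r0:1,r1:10,r2:Mul1,r3:Add2,r4:Add3
cycle 19: - // r0:1,r1:10,r2:Mul1,r3:Add2,r4:Add3
cycle 20: CDB Add2=-4 // r0:1,r1:10,r2:Mul1,r3:-4,r4:Add3
cycle 21: - // r0:1,r1:10,r2:Mul1,r3:-4,r4:Add3
cycle 22: - // r0:1,r1:10,r2:Mul1,r3:-4,r4:Add3
cycle 23: - // r0:1,r1:10,r2:Mul1,r3:-4,r4:Add3
cycle 24: CDB Mul1=-4 // r0:1,r1:10,r2:-4,r3:-4,r4:Add3
cycle 25: - // r0:1,r1:10,r2:-4,r3:-4,r4:Add3
cycle 26: - // r0:1,r1:10,r2:-4,r3:-4,r4:Add3
cycle 27: - // r0:1,r1:10,r2:-4,r3:-4,r4:Add3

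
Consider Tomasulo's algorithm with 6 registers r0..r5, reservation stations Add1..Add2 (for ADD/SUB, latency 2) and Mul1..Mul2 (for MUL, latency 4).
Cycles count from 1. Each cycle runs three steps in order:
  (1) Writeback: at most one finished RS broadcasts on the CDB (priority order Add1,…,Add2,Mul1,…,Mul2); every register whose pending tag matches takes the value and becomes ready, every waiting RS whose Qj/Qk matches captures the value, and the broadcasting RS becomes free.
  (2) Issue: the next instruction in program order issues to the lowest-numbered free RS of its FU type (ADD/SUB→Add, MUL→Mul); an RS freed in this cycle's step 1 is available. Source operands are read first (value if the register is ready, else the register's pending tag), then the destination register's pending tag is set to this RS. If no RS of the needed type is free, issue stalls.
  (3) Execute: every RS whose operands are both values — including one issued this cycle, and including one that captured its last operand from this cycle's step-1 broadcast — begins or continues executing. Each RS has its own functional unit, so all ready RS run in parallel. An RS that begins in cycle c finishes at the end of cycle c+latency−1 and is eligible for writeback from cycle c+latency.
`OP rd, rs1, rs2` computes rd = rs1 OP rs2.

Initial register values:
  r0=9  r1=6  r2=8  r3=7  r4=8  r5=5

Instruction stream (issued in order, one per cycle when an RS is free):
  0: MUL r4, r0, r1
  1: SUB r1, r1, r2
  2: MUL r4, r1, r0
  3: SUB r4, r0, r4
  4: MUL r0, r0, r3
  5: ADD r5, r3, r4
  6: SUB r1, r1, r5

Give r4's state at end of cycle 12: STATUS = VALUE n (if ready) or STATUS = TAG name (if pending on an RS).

c1: issue MUL r4<-Mul1 | r0:9,r1:6,r2:8,r3:7,r4:Mul1,r5:5
c2: issue SUB r1<-Add1 | r0:9,r1:Add1,r2:8,r3:7,r4:Mul1,r5:5
c3: issue MUL r4<-Mul2 | r0:9,r1:Add1,r2:8,r3:7,r4:Mul2,r5:5
c4: CDB Add1=-2; issue SUB r4<-Add1 | r0:9,r1:-2,r2:8,r3:7,r4:Add1,r5:5
c5: CDB Mul1=54; issue MUL r0<-Mul1 | r0:Mul1,r1:-2,r2:8,r3:7,r4:Add1,r5:5
c6: issue ADD r5<-Add2 | r0:Mul1,r1:-2,r2:8,r3:7,r4:Add1,r5:Add2
c7: stall | r0:Mul1,r1:-2,r2:8,r3:7,r4:Add1,r5:Add2
c8: CDB Mul2=-18; stall | r0:Mul1,r1:-2,r2:8,r3:7,r4:Add1,r5:Add2
c9: CDB Mul1=63; stall | r0:63,r1:-2,r2:8,r3:7,r4:Add1,r5:Add2
c10: CDB Add1=27; issue SUB r1<-Add1 | r0:63,r1:Add1,r2:8,r3:7,r4:27,r5:Add2
c11: - | r0:63,r1:Add1,r2:8,r3:7,r4:27,r5:Add2
c12: CDB Add2=34 | r0:63,r1:Add1,r2:8,r3:7,r4:27,r5:34

STATUS = VALUE 27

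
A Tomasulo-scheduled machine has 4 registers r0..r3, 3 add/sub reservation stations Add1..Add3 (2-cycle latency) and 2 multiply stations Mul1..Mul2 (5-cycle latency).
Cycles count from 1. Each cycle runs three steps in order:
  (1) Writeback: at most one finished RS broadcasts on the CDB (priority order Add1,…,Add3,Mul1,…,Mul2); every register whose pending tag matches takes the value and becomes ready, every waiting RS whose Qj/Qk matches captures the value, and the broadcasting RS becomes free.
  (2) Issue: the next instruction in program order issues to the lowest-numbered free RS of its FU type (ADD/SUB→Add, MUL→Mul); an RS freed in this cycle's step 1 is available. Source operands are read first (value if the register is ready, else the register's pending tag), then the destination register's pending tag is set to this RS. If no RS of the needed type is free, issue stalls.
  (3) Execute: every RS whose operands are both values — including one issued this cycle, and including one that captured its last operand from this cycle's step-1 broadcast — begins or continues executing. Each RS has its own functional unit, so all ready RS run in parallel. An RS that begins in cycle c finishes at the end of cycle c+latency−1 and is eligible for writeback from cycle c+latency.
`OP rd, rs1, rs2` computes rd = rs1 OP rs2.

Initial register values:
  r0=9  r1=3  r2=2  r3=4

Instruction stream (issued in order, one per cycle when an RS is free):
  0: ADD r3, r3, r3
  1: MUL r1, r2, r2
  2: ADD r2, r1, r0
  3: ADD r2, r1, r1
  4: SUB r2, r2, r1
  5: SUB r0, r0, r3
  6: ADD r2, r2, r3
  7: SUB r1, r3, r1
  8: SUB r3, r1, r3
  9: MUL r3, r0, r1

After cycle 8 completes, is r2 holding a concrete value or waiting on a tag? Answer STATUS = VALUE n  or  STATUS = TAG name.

c1: issue ADD r3<-Add1 | r0:9,r1:3,r2:2,r3:Add1
c2: issue MUL r1<-Mul1 | r0:9,r1:Mul1,r2:2,r3:Add1
c3: CDB Add1=8; issue ADD r2<-Add1 | r0:9,r1:Mul1,r2:Add1,r3:8
c4: issue ADD r2<-Add2 | r0:9,r1:Mul1,r2:Add2,r3:8
c5: issue SUB r2<-Add3 | r0:9,r1:Mul1,r2:Add3,r3:8
c6: stall | r0:9,r1:Mul1,r2:Add3,r3:8
c7: CDB Mul1=4; stall | r0:9,r1:4,r2:Add3,r3:8
c8: stall | r0:9,r1:4,r2:Add3,r3:8

STATUS = TAG Add3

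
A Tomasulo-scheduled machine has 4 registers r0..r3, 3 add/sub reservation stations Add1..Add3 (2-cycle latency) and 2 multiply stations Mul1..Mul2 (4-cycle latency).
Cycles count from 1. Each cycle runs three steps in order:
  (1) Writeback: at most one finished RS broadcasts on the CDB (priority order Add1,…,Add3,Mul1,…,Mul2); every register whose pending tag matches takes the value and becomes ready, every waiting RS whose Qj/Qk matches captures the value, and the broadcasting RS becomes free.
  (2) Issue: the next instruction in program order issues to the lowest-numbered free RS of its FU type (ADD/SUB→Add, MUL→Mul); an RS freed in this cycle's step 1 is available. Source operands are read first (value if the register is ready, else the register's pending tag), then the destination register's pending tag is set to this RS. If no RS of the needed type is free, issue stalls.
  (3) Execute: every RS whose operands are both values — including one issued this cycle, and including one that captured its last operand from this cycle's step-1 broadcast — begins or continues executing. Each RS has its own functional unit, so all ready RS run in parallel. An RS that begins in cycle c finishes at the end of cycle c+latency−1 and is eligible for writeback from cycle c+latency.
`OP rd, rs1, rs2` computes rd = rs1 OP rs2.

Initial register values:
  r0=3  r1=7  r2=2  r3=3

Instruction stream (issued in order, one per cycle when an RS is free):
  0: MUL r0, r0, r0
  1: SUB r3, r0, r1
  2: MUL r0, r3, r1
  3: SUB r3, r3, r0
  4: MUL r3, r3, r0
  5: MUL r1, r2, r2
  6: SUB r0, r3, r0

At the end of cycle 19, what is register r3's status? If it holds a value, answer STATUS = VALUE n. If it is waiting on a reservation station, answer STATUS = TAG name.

STATUS = VALUE -168

  c1: issue MUL r0<-Mul1  regs: r0:Mul1,r1:7,r2:2,r3:3
  c2: issue SUB r3<-Add1  regs: r0:Mul1,r1:7,r2:2,r3:Add1
  c3: issue MUL r0<-Mul2  regs: r0:Mul2,r1:7,r2:2,r3:Add1
  c4: issue SUB r3<-Add2  regs: r0:Mul2,r1:7,r2:2,r3:Add2
  c5: CDB Mul1=9; issue MUL r3<-Mul1  regs: r0:Mul2,r1:7,r2:2,r3:Mul1
  c6: stall  regs: r0:Mul2,r1:7,r2:2,r3:Mul1
  c7: CDB Add1=2; stall  regs: r0:Mul2,r1:7,r2:2,r3:Mul1
  c8: stall  regs: r0:Mul2,r1:7,r2:2,r3:Mul1
  c9: stall  regs: r0:Mul2,r1:7,r2:2,r3:Mul1
  c10: stall  regs: r0:Mul2,r1:7,r2:2,r3:Mul1
  c11: CDB Mul2=14; issue MUL r1<-Mul2  regs: r0:14,r1:Mul2,r2:2,r3:Mul1
  c12: issue SUB r0<-Add1  regs: r0:Add1,r1:Mul2,r2:2,r3:Mul1
  c13: CDB Add2=-12  regs: r0:Add1,r1:Mul2,r2:2,r3:Mul1
  c14: -  regs: r0:Add1,r1:Mul2,r2:2,r3:Mul1
  c15: CDB Mul2=4  regs: r0:Add1,r1:4,r2:2,r3:Mul1
  c16: -  regs: r0:Add1,r1:4,r2:2,r3:Mul1
  c17: CDB Mul1=-168  regs: r0:Add1,r1:4,r2:2,r3:-168
  c18: -  regs: r0:Add1,r1:4,r2:2,r3:-168
  c19: CDB Add1=-182  regs: r0:-182,r1:4,r2:2,r3:-168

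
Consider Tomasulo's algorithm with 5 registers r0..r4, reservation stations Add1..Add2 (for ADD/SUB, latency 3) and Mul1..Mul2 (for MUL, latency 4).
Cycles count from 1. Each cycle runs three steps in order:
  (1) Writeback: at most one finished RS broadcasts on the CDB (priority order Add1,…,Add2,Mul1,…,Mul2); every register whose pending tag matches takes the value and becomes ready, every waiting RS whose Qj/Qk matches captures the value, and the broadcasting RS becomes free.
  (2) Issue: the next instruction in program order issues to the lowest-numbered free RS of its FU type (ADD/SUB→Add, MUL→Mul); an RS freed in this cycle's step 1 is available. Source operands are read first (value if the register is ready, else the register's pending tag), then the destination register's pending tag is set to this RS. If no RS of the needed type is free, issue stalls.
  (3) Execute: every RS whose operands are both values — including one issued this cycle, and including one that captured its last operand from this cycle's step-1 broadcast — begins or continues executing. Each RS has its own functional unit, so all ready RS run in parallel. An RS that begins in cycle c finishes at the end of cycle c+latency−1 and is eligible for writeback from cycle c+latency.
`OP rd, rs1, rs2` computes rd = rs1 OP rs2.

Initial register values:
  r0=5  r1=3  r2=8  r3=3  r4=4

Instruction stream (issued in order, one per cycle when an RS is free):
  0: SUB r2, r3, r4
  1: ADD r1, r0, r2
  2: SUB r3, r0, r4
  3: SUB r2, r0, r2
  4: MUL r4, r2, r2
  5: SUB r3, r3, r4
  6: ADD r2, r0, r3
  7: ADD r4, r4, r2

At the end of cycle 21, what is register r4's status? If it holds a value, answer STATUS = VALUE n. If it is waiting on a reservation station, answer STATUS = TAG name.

cycle 1: issue SUB r2<-Add1 // r0:5,r1:3,r2:Add1,r3:3,r4:4
cycle 2: issue ADD r1<-Add2 // r0:5,r1:Add2,r2:Add1,r3:3,r4:4
cycle 3: stall // r0:5,r1:Add2,r2:Add1,r3:3,r4:4
cycle 4: CDB Add1=-1; issue SUB r3<-Add1 // r0:5,r1:Add2,r2:-1,r3:Add1,r4:4
cycle 5: stall // r0:5,r1:Add2,r2:-1,r3:Add1,r4:4
cycle 6: stall // r0:5,r1:Add2,r2:-1,r3:Add1,r4:4
cycle 7: CDB Add1=1; issue SUB r2<-Add1 // r0:5,r1:Add2,r2:Add1,r3:1,r4:4
cycle 8: CDB Add2=4; issue MUL r4<-Mul1 // r0:5,r1:4,r2:Add1,r3:1,r4:Mul1
cycle 9: issue SUB r3<-Add2 // r0:5,r1:4,r2:Add1,r3:Add2,r4:Mul1
cycle 10: CDB Add1=6; issue ADD r2<-Add1 // r0:5,r1:4,r2:Add1,r3:Add2,r4:Mul1
cycle 11: stall // r0:5,r1:4,r2:Add1,r3:Add2,r4:Mul1
cycle 12: stall // r0:5,r1:4,r2:Add1,r3:Add2,r4:Mul1
cycle 13: stall // r0:5,r1:4,r2:Add1,r3:Add2,r4:Mul1
cycle 14: CDB Mul1=36; stall // r0:5,r1:4,r2:Add1,r3:Add2,r4:36
cycle 15: stall // r0:5,r1:4,r2:Add1,r3:Add2,r4:36
cycle 16: stall // r0:5,r1:4,r2:Add1,r3:Add2,r4:36
cycle 17: CDB Add2=-35; issue ADD r4<-Add2 // r0:5,r1:4,r2:Add1,r3:-35,r4:Add2
cycle 18: - // r0:5,r1:4,r2:Add1,r3:-35,r4:Add2
cycle 19: - // r0:5,r1:4,r2:Add1,r3:-35,r4:Add2
cycle 20: CDB Add1=-30 // r0:5,r1:4,r2:-30,r3:-35,r4:Add2
cycle 21: - // r0:5,r1:4,r2:-30,r3:-35,r4:Add2

STATUS = TAG Add2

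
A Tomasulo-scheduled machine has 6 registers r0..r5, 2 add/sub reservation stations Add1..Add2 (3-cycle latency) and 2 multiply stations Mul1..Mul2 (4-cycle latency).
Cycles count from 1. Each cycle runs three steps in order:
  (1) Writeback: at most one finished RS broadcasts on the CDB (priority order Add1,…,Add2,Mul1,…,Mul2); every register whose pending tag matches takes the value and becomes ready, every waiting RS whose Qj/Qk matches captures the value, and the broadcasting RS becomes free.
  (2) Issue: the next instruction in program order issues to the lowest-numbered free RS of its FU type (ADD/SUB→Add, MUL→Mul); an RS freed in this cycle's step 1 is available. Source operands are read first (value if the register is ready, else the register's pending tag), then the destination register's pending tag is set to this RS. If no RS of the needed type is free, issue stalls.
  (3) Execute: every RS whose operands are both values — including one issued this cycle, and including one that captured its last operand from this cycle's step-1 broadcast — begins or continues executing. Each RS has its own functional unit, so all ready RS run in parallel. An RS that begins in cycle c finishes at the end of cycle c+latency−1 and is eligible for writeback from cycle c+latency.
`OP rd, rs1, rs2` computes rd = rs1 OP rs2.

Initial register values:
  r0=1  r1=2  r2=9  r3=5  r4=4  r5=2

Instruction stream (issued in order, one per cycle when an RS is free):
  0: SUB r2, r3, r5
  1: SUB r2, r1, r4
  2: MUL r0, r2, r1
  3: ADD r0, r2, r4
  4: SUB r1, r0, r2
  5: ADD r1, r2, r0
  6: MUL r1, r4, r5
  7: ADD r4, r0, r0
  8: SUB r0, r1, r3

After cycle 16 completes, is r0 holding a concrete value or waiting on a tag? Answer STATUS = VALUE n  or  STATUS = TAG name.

STATUS = VALUE 3

cycle 1: issue SUB r2<-Add1 // r0:1,r1:2,r2:Add1,r3:5,r4:4,r5:2
cycle 2: issue SUB r2<-Add2 // r0:1,r1:2,r2:Add2,r3:5,r4:4,r5:2
cycle 3: issue MUL r0<-Mul1 // r0:Mul1,r1:2,r2:Add2,r3:5,r4:4,r5:2
cycle 4: CDB Add1=3; issue ADD r0<-Add1 // r0:Add1,r1:2,r2:Add2,r3:5,r4:4,r5:2
cycle 5: CDB Add2=-2; issue SUB r1<-Add2 // r0:Add1,r1:Add2,r2:-2,r3:5,r4:4,r5:2
cycle 6: stall // r0:Add1,r1:Add2,r2:-2,r3:5,r4:4,r5:2
cycle 7: stall // r0:Add1,r1:Add2,r2:-2,r3:5,r4:4,r5:2
cycle 8: CDB Add1=2; issue ADD r1<-Add1 // r0:2,r1:Add1,r2:-2,r3:5,r4:4,r5:2
cycle 9: CDB Mul1=-4; issue MUL r1<-Mul1 // r0:2,r1:Mul1,r2:-2,r3:5,r4:4,r5:2
cycle 10: stall // r0:2,r1:Mul1,r2:-2,r3:5,r4:4,r5:2
cycle 11: CDB Add1=0; issue ADD r4<-Add1 // r0:2,r1:Mul1,r2:-2,r3:5,r4:Add1,r5:2
cycle 12: CDB Add2=4; issue SUB r0<-Add2 // r0:Add2,r1:Mul1,r2:-2,r3:5,r4:Add1,r5:2
cycle 13: CDB Mul1=8 // r0:Add2,r1:8,r2:-2,r3:5,r4:Add1,r5:2
cycle 14: CDB Add1=4 // r0:Add2,r1:8,r2:-2,r3:5,r4:4,r5:2
cycle 15: - // r0:Add2,r1:8,r2:-2,r3:5,r4:4,r5:2
cycle 16: CDB Add2=3 // r0:3,r1:8,r2:-2,r3:5,r4:4,r5:2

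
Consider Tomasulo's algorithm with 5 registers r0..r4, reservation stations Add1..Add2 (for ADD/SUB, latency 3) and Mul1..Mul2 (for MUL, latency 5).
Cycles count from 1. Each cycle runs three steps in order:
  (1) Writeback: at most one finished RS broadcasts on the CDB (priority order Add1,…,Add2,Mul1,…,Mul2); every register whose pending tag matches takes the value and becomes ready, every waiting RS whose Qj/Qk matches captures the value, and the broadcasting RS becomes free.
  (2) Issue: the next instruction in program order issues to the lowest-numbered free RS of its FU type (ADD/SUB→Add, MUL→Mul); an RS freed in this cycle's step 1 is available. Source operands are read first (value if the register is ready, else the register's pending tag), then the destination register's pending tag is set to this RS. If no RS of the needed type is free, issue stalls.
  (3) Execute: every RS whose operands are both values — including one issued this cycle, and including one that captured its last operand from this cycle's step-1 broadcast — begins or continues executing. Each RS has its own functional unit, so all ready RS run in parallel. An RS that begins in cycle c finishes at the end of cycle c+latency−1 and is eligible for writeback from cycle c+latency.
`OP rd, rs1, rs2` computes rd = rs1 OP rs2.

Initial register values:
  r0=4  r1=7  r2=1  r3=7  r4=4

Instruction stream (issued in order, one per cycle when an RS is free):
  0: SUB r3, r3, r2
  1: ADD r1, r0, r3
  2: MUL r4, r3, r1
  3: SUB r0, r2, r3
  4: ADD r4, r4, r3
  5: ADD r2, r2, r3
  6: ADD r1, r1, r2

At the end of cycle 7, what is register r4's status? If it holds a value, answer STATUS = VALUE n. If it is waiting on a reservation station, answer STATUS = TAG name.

  c1: issue SUB r3<-Add1  regs: r0:4,r1:7,r2:1,r3:Add1,r4:4
  c2: issue ADD r1<-Add2  regs: r0:4,r1:Add2,r2:1,r3:Add1,r4:4
  c3: issue MUL r4<-Mul1  regs: r0:4,r1:Add2,r2:1,r3:Add1,r4:Mul1
  c4: CDB Add1=6; issue SUB r0<-Add1  regs: r0:Add1,r1:Add2,r2:1,r3:6,r4:Mul1
  c5: stall  regs: r0:Add1,r1:Add2,r2:1,r3:6,r4:Mul1
  c6: stall  regs: r0:Add1,r1:Add2,r2:1,r3:6,r4:Mul1
  c7: CDB Add1=-5; issue ADD r4<-Add1  regs: r0:-5,r1:Add2,r2:1,r3:6,r4:Add1

STATUS = TAG Add1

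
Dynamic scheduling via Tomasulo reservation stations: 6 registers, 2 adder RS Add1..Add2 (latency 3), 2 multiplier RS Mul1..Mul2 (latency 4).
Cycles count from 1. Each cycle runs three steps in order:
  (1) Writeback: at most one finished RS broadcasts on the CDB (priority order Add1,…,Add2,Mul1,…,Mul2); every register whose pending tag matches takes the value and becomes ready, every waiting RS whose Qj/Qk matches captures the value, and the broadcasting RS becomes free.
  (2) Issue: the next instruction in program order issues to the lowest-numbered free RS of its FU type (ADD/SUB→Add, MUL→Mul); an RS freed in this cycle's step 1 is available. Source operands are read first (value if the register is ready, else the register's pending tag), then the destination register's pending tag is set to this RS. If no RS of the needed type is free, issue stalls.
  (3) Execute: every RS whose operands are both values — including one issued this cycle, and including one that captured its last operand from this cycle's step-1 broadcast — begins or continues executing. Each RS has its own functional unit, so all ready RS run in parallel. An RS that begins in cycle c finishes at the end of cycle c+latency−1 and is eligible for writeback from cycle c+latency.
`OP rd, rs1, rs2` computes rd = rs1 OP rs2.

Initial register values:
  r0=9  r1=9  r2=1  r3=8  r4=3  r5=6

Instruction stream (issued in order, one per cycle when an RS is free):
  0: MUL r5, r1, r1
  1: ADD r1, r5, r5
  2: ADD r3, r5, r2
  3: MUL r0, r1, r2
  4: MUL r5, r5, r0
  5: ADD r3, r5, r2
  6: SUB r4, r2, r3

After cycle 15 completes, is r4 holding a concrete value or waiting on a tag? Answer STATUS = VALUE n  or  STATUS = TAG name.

STATUS = TAG Add2

cycle 1: issue MUL r5<-Mul1 // r0:9,r1:9,r2:1,r3:8,r4:3,r5:Mul1
cycle 2: issue ADD r1<-Add1 // r0:9,r1:Add1,r2:1,r3:8,r4:3,r5:Mul1
cycle 3: issue ADD r3<-Add2 // r0:9,r1:Add1,r2:1,r3:Add2,r4:3,r5:Mul1
cycle 4: issue MUL r0<-Mul2 // r0:Mul2,r1:Add1,r2:1,r3:Add2,r4:3,r5:Mul1
cycle 5: CDB Mul1=81; issue MUL r5<-Mul1 // r0:Mul2,r1:Add1,r2:1,r3:Add2,r4:3,r5:Mul1
cycle 6: stall // r0:Mul2,r1:Add1,r2:1,r3:Add2,r4:3,r5:Mul1
cycle 7: stall // r0:Mul2,r1:Add1,r2:1,r3:Add2,r4:3,r5:Mul1
cycle 8: CDB Add1=162; issue ADD r3<-Add1 // r0:Mul2,r1:162,r2:1,r3:Add1,r4:3,r5:Mul1
cycle 9: CDB Add2=82; issue SUB r4<-Add2 // r0:Mul2,r1:162,r2:1,r3:Add1,r4:Add2,r5:Mul1
cycle 10: - // r0:Mul2,r1:162,r2:1,r3:Add1,r4:Add2,r5:Mul1
cycle 11: - // r0:Mul2,r1:162,r2:1,r3:Add1,r4:Add2,r5:Mul1
cycle 12: CDB Mul2=162 // r0:162,r1:162,r2:1,r3:Add1,r4:Add2,r5:Mul1
cycle 13: - // r0:162,r1:162,r2:1,r3:Add1,r4:Add2,r5:Mul1
cycle 14: - // r0:162,r1:162,r2:1,r3:Add1,r4:Add2,r5:Mul1
cycle 15: - // r0:162,r1:162,r2:1,r3:Add1,r4:Add2,r5:Mul1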